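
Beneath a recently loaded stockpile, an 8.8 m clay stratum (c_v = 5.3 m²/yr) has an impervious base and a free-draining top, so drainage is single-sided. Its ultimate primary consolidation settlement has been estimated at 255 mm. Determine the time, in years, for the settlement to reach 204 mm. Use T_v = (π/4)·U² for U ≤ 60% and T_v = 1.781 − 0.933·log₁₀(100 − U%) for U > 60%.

t ≈ 8.29 years

Drainage path length: H_d = H = 8.8 m (single drainage).
U = S(t)/S_ult = 204/255 = 0.8.
U > 60%: T_v = 1.781 − 0.933·log₁₀(100 − 80) = 0.56714.
t = T_v·H_d²/c_v = 0.56714×8.8²/5.3 = 8.287 years.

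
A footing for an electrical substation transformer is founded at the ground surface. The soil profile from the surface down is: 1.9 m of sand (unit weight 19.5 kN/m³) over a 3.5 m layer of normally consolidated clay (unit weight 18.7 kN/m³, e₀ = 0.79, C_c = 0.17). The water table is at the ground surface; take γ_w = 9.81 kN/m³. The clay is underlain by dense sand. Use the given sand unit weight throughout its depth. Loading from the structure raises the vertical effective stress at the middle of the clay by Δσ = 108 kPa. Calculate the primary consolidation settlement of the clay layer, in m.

Mid-depth of clay below the ground surface: z = 1.9 + 3.5/2 = 3.65 m.
Total vertical stress at mid-clay: σ_v = 19.5×1.9 + 18.7×1.75 = 69.775 kPa.
Pore pressure: u = 9.81×(3.65 − 0) = 35.806 kPa.
Initial effective stress: σ'_0 = σ_v − u = 69.775 − 35.806 = 33.969 kPa.
Final effective stress: σ'_f = σ'_0 + Δσ = 33.969 + 108 = 141.97 kPa.
Normally consolidated clay, so the full stress increment lies on the virgin compression line:
S_c = C_c·H/(1+e₀)·log₁₀(σ'_f/σ'_0) = 0.17×3.5/(1+0.79)×log₁₀(141.97/33.969)
    = 0.3324 × 0.62111 = 0.2065 m

S_c ≈ 0.206 m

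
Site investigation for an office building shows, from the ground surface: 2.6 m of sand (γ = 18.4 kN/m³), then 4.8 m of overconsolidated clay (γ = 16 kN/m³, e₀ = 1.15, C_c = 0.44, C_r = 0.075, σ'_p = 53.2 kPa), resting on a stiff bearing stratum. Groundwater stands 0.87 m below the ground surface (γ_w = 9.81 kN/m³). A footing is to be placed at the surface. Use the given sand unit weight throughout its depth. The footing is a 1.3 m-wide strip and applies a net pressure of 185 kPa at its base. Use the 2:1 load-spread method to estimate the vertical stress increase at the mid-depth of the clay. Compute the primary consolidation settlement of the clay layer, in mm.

Mid-depth of clay below the ground surface: z = 2.6 + 4.8/2 = 5 m.
Total vertical stress at mid-clay: σ_v = 18.4×2.6 + 16×2.4 = 86.24 kPa.
Pore pressure: u = 9.81×(5 − 0.87) = 40.515 kPa.
Initial effective stress: σ'_0 = σ_v − u = 86.24 − 40.515 = 45.725 kPa.
Stress increase at mid-clay by the 2:1 spreading method:
Δσ = qB/(B+z) = 185×1.3/(1.3+5) = 38.175 kPa
Final effective stress: σ'_f = 45.725 + 38.175 = 83.9 kPa.
σ'_f = 83.9 > σ'_p = 53.2 kPa, so the stress path crosses the preconsolidation pressure — recompression up to σ'_p, then virgin compression beyond:
S_c = H/(1+e₀)·[C_r·log₁₀(σ'_p/σ'_0) + C_c·log₁₀(σ'_f/σ'_p)]
    = 4.8/2.15 × [0.075×log₁₀(53.2/45.725) + 0.44×log₁₀(83.9/53.2)]
    = 2.2326 × [0.0049318 + 0.087054] = 0.2054 m

S_c ≈ 205 mm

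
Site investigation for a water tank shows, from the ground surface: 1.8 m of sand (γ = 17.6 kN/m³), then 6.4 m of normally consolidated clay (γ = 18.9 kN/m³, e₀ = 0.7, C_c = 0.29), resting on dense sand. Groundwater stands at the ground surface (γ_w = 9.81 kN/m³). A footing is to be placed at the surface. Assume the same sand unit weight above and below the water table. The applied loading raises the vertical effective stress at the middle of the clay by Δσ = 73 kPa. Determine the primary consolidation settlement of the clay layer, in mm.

Mid-depth of clay below the ground surface: z = 1.8 + 6.4/2 = 5 m.
Total vertical stress at mid-clay: σ_v = 17.6×1.8 + 18.9×3.2 = 92.16 kPa.
Pore pressure: u = 9.81×(5 − 0) = 49.05 kPa.
Initial effective stress: σ'_0 = σ_v − u = 92.16 − 49.05 = 43.11 kPa.
Final effective stress: σ'_f = σ'_0 + Δσ = 43.11 + 73 = 116.11 kPa.
Normally consolidated clay, so the full stress increment lies on the virgin compression line:
S_c = C_c·H/(1+e₀)·log₁₀(σ'_f/σ'_0) = 0.29×6.4/(1+0.7)×log₁₀(116.11/43.11)
    = 1.0918 × 0.43029 = 0.4698 m

S_c ≈ 470 mm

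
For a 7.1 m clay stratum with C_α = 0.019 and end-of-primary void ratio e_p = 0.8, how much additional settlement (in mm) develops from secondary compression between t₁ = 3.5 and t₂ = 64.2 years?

Secondary compression: S_s = C_α·H/(1+e_p)·log₁₀(t₂/t₁)
S_s = 0.019×7.1/(1+0.8)×log₁₀(64.2/3.5)
    = 0.07494 × 1.263 = 0.09469 m

S_s ≈ 94.7 mm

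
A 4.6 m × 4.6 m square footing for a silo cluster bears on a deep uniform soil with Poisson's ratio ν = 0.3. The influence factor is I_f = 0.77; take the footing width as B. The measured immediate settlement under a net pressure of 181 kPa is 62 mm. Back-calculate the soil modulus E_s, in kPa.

E_s ≈ 9410 kPa

S_e = q·B·(1−ν²)/E_s · I_f  ⇒  E_s = q·B·(1−ν²)·I_f / S_e.
E_s = 181 × 4.6 × 0.91 × 0.77 / 0.062 = 9410 kPa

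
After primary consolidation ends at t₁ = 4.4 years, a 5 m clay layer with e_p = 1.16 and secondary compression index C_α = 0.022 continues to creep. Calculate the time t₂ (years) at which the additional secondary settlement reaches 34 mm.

t₂ ≈ 20.5 years

S_s = C_α·H/(1+e_p)·log₁₀(t₂/t₁) ⇒ log₁₀(t₂/t₁) = S_s·(1+e_p)/(C_α·H).
log₁₀(t₂/t₁) = 0.034 × (1+1.16) / (0.022×5) = 0.6676
t₂ = t₁ × 10^0.6676 = 4.4 × 4.652 = 20.47 years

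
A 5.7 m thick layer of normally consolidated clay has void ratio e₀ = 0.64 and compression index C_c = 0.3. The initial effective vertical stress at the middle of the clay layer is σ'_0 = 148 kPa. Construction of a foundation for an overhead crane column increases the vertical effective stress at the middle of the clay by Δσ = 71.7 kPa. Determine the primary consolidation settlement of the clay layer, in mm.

Final effective stress: σ'_f = σ'_0 + Δσ = 148 + 71.7 = 219.7 kPa.
Normally consolidated clay, so the full stress increment lies on the virgin compression line:
S_c = C_c·H/(1+e₀)·log₁₀(σ'_f/σ'_0) = 0.3×5.7/(1+0.64)×log₁₀(219.7/148)
    = 1.0427 × 0.17157 = 0.1789 m

S_c ≈ 179 mm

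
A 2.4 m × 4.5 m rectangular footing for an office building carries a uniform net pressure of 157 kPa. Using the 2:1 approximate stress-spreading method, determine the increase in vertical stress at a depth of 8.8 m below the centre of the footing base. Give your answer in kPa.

Δσ_z ≈ 11.4 kPa

By the 2:1 method the load spreads at 1 horizontal : 2 vertical, so at depth z the loaded area has grown by z in each plan dimension:
Δσ = qBL/((B+z)(L+z)) = 157×2.4×4.5/((2.4+8.8)(4.5+8.8)) = 11.383 kPa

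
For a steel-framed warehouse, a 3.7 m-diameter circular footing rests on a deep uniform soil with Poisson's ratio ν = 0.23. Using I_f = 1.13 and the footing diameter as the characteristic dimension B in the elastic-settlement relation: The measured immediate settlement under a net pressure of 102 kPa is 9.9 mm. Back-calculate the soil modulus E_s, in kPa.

S_e = q·B·(1−ν²)/E_s · I_f  ⇒  E_s = q·B·(1−ν²)·I_f / S_e.
E_s = 102 × 3.7 × 0.9471 × 1.13 / 0.0099 = 40800 kPa

E_s ≈ 40800 kPa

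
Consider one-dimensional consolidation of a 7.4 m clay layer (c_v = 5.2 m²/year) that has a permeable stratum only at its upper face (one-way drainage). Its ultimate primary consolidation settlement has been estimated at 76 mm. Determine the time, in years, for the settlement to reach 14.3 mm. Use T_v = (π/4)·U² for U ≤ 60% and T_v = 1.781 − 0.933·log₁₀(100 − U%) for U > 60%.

t ≈ 0.293 years

Drainage path length: H_d = H = 7.4 m (single drainage).
U = S(t)/S_ult = 14.3/76 = 0.1882.
U ≤ 60%: T_v = (π/4)·U² = (π/4)×0.18816² = 0.027806.
t = T_v·H_d²/c_v = 0.027806×7.4²/5.2 = 0.2928 years.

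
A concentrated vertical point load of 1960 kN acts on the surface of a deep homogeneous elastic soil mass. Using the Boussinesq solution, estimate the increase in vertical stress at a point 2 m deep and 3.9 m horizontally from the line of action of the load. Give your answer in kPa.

Δσ_z ≈ 4.63 kPa

Boussinesq vertical stress below a point load on an elastic half-space:
Δσ_z = 3P/(2πz²) · [1 + (r/z)²]^(−5/2)
r/z = 3.9/2 = 1.95; [1+(r/z)²]^(−5/2) = 0.019785.
Δσ_z = 3×1960/(2π×2²) × 0.019785 = 233.96 × 0.019785 = 4.629 kPa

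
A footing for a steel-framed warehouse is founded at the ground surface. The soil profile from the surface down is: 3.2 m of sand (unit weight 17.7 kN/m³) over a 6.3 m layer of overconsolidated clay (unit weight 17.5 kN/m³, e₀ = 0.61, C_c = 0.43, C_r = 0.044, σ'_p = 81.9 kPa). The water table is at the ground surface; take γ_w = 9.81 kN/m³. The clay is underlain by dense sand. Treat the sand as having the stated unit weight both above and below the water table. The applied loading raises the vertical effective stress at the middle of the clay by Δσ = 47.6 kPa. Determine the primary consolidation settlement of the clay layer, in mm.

S_c ≈ 162 mm

Mid-depth of clay below the ground surface: z = 3.2 + 6.3/2 = 6.35 m.
Total vertical stress at mid-clay: σ_v = 17.7×3.2 + 17.5×3.15 = 111.77 kPa.
Pore pressure: u = 9.81×(6.35 − 0) = 62.294 kPa.
Initial effective stress: σ'_0 = σ_v − u = 111.77 − 62.294 = 49.476 kPa.
Final effective stress: σ'_f = 49.476 + 47.6 = 97.076 kPa.
σ'_f = 97.076 > σ'_p = 81.9 kPa, so the stress path crosses the preconsolidation pressure — recompression up to σ'_p, then virgin compression beyond:
S_c = H/(1+e₀)·[C_r·log₁₀(σ'_p/σ'_0) + C_c·log₁₀(σ'_f/σ'_p)]
    = 6.3/1.61 × [0.044×log₁₀(81.9/49.476) + 0.43×log₁₀(97.076/81.9)]
    = 3.913 × [0.0096311 + 0.031746] = 0.1619 m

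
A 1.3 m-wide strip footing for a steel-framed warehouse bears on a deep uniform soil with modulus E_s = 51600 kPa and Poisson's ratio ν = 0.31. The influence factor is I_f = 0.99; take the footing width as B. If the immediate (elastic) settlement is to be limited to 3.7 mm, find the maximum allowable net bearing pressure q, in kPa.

q ≈ 164 kPa

S_e = q·B·(1−ν²)/E_s · I_f  ⇒  q = S_e·E_s / (B·(1−ν²)·I_f).
q = 0.0037 × 51600 / (1.3 × 0.9039 × 0.99) = 164.1 kPa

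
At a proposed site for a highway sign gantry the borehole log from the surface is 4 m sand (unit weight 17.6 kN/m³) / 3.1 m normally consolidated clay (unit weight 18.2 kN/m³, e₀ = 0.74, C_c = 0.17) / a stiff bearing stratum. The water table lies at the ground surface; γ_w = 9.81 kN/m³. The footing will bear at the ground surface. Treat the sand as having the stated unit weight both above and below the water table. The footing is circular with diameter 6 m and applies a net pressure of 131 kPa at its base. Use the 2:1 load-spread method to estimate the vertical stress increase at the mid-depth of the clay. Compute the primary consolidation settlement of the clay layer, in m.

Mid-depth of clay below the ground surface: z = 4 + 3.1/2 = 5.55 m.
Total vertical stress at mid-clay: σ_v = 17.6×4 + 18.2×1.55 = 98.61 kPa.
Pore pressure: u = 9.81×(5.55 − 0) = 54.446 kPa.
Initial effective stress: σ'_0 = σ_v − u = 98.61 − 54.446 = 44.164 kPa.
Stress increase at mid-clay by the 2:1 spreading method:
Δσ ≈ qD²/(D+z)² = 131×6²/(6+5.55)² = 35.352 kPa
Final effective stress: σ'_f = σ'_0 + Δσ = 44.164 + 35.352 = 79.516 kPa.
Normally consolidated clay, so the full stress increment lies on the virgin compression line:
S_c = C_c·H/(1+e₀)·log₁₀(σ'_f/σ'_0) = 0.17×3.1/(1+0.74)×log₁₀(79.516/44.164)
    = 0.30287 × 0.25539 = 0.07735 m

S_c ≈ 0.0773 m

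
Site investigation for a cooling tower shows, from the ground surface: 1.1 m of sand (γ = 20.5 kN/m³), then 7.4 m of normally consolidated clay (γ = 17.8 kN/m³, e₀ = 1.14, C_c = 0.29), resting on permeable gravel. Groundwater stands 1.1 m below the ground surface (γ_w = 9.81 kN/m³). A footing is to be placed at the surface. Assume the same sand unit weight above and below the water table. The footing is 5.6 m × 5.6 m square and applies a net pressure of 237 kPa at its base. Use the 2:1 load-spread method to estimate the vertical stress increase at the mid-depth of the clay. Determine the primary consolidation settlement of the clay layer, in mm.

Mid-depth of clay below the ground surface: z = 1.1 + 7.4/2 = 4.8 m.
Total vertical stress at mid-clay: σ_v = 20.5×1.1 + 17.8×3.7 = 88.41 kPa.
Pore pressure: u = 9.81×(4.8 − 1.1) = 36.297 kPa.
Initial effective stress: σ'_0 = σ_v − u = 88.41 − 36.297 = 52.113 kPa.
Stress increase at mid-clay by the 2:1 spreading method:
Δσ = qBL/((B+z)(L+z)) = 237×5.6×5.6/((5.6+4.8)(5.6+4.8)) = 68.716 kPa
Final effective stress: σ'_f = σ'_0 + Δσ = 52.113 + 68.716 = 120.83 kPa.
Normally consolidated clay, so the full stress increment lies on the virgin compression line:
S_c = C_c·H/(1+e₀)·log₁₀(σ'_f/σ'_0) = 0.29×7.4/(1+1.14)×log₁₀(120.83/52.113)
    = 1.0028 × 0.36523 = 0.3663 m

S_c ≈ 366 mm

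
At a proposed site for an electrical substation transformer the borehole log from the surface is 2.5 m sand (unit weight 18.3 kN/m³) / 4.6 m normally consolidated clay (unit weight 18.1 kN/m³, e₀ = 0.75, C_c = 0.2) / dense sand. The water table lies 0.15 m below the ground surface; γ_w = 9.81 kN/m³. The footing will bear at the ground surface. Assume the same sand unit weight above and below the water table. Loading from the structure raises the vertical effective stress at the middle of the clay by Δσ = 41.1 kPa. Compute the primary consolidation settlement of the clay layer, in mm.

S_c ≈ 156 mm

Mid-depth of clay below the ground surface: z = 2.5 + 4.6/2 = 4.8 m.
Total vertical stress at mid-clay: σ_v = 18.3×2.5 + 18.1×2.3 = 87.38 kPa.
Pore pressure: u = 9.81×(4.8 − 0.15) = 45.617 kPa.
Initial effective stress: σ'_0 = σ_v − u = 87.38 − 45.617 = 41.763 kPa.
Final effective stress: σ'_f = σ'_0 + Δσ = 41.763 + 41.1 = 82.863 kPa.
Normally consolidated clay, so the full stress increment lies on the virgin compression line:
S_c = C_c·H/(1+e₀)·log₁₀(σ'_f/σ'_0) = 0.2×4.6/(1+0.75)×log₁₀(82.863/41.763)
    = 0.52571 × 0.29757 = 0.1564 m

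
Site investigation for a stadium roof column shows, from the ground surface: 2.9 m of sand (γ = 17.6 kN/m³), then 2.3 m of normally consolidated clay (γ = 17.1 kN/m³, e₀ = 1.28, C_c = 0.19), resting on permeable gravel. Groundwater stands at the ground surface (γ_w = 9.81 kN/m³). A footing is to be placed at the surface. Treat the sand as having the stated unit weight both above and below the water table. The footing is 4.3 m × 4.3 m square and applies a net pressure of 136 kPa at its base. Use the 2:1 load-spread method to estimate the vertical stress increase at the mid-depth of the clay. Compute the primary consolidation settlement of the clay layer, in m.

Mid-depth of clay below the ground surface: z = 2.9 + 2.3/2 = 4.05 m.
Total vertical stress at mid-clay: σ_v = 17.6×2.9 + 17.1×1.15 = 70.705 kPa.
Pore pressure: u = 9.81×(4.05 − 0) = 39.73 kPa.
Initial effective stress: σ'_0 = σ_v − u = 70.705 − 39.73 = 30.975 kPa.
Stress increase at mid-clay by the 2:1 spreading method:
Δσ = qBL/((B+z)(L+z)) = 136×4.3×4.3/((4.3+4.05)(4.3+4.05)) = 36.066 kPa
Final effective stress: σ'_f = σ'_0 + Δσ = 30.975 + 36.066 = 67.041 kPa.
Normally consolidated clay, so the full stress increment lies on the virgin compression line:
S_c = C_c·H/(1+e₀)·log₁₀(σ'_f/σ'_0) = 0.19×2.3/(1+1.28)×log₁₀(67.041/30.975)
    = 0.19167 × 0.33533 = 0.06427 m

S_c ≈ 0.0643 m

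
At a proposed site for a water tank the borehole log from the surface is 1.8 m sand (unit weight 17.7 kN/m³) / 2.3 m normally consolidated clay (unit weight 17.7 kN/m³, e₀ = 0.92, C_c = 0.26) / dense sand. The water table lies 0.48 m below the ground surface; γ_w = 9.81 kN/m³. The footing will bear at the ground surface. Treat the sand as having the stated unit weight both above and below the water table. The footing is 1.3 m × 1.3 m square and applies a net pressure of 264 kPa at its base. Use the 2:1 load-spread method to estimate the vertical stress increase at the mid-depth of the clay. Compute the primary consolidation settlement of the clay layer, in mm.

S_c ≈ 85.6 mm

Mid-depth of clay below the ground surface: z = 1.8 + 2.3/2 = 2.95 m.
Total vertical stress at mid-clay: σ_v = 17.7×1.8 + 17.7×1.15 = 52.215 kPa.
Pore pressure: u = 9.81×(2.95 − 0.48) = 24.231 kPa.
Initial effective stress: σ'_0 = σ_v − u = 52.215 − 24.231 = 27.984 kPa.
Stress increase at mid-clay by the 2:1 spreading method:
Δσ = qBL/((B+z)(L+z)) = 264×1.3×1.3/((1.3+2.95)(1.3+2.95)) = 24.701 kPa
Final effective stress: σ'_f = σ'_0 + Δσ = 27.984 + 24.701 = 52.685 kPa.
Normally consolidated clay, so the full stress increment lies on the virgin compression line:
S_c = C_c·H/(1+e₀)·log₁₀(σ'_f/σ'_0) = 0.26×2.3/(1+0.92)×log₁₀(52.685/27.984)
    = 0.31146 × 0.27478 = 0.08558 m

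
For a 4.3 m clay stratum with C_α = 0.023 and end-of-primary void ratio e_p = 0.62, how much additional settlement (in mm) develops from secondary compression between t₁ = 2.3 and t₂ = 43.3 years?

Secondary compression: S_s = C_α·H/(1+e_p)·log₁₀(t₂/t₁)
S_s = 0.023×4.3/(1+0.62)×log₁₀(43.3/2.3)
    = 0.06105 × 1.275 = 0.07782 m

S_s ≈ 77.8 mm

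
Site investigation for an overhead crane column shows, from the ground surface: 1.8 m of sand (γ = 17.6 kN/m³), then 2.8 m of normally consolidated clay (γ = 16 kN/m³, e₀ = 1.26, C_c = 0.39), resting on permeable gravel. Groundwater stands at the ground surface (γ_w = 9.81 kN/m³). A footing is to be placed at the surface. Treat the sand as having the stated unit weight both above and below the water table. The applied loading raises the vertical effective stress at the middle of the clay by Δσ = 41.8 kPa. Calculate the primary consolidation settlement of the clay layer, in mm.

Mid-depth of clay below the ground surface: z = 1.8 + 2.8/2 = 3.2 m.
Total vertical stress at mid-clay: σ_v = 17.6×1.8 + 16×1.4 = 54.08 kPa.
Pore pressure: u = 9.81×(3.2 − 0) = 31.392 kPa.
Initial effective stress: σ'_0 = σ_v − u = 54.08 − 31.392 = 22.688 kPa.
Final effective stress: σ'_f = σ'_0 + Δσ = 22.688 + 41.8 = 64.488 kPa.
Normally consolidated clay, so the full stress increment lies on the virgin compression line:
S_c = C_c·H/(1+e₀)·log₁₀(σ'_f/σ'_0) = 0.39×2.8/(1+1.26)×log₁₀(64.488/22.688)
    = 0.48319 × 0.45368 = 0.2192 m

S_c ≈ 219 mm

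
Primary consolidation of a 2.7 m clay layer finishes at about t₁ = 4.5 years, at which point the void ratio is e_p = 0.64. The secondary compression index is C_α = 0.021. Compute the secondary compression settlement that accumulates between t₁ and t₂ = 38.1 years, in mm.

S_s ≈ 32.1 mm

Secondary compression: S_s = C_α·H/(1+e_p)·log₁₀(t₂/t₁)
S_s = 0.021×2.7/(1+0.64)×log₁₀(38.1/4.5)
    = 0.03457 × 0.9277 = 0.03207 m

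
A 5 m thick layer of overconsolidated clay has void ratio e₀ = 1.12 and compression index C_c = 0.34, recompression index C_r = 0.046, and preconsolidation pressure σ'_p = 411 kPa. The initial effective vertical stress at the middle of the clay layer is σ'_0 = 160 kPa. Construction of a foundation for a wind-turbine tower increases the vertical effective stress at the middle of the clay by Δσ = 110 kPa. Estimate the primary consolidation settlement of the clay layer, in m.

S_c ≈ 0.0247 m

Final effective stress: σ'_f = 160 + 110 = 270 kPa.
σ'_f = 270 ≤ σ'_p = 411 kPa, so the clay remains overconsolidated and only the recompression index applies:
S_c = C_r·H/(1+e₀)·log₁₀(σ'_f/σ'_0) = 0.046×5/2.12×log₁₀(270/160)
    = 0.10849 × 0.22724 = 0.02465 m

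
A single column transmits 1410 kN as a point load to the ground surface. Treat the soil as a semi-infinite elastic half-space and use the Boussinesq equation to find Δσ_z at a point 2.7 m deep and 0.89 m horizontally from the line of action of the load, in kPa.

Boussinesq vertical stress below a point load on an elastic half-space:
Δσ_z = 3P/(2πz²) · [1 + (r/z)²]^(−5/2)
r/z = 0.89/2.7 = 0.32963; [1+(r/z)²]^(−5/2) = 0.7727.
Δσ_z = 3×1410/(2π×2.7²) × 0.7727 = 92.349 × 0.7727 = 71.36 kPa

Δσ_z ≈ 71.4 kPa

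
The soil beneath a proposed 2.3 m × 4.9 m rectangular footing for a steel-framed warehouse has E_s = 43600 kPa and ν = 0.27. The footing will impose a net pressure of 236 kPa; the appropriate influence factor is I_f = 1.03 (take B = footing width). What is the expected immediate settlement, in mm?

Immediate (elastic) settlement: S_e = q·B·(1−ν²)/E_s · I_f.
S_e = 236 × 2.3 × (1 − 0.27²) / 43600 × 1.03
    = 236 × 2.3 × 0.9271 / 43600 × 1.03
    = 0.01189 m = 11.89 mm

S_e ≈ 11.9 mm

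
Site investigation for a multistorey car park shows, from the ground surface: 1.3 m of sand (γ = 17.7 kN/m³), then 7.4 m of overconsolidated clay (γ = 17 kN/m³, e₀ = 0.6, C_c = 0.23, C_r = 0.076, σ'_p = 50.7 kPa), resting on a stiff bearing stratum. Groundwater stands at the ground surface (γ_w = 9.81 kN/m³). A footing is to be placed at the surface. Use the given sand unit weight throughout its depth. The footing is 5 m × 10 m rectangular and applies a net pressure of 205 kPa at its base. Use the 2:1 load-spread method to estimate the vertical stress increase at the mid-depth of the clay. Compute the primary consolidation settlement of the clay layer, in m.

S_c ≈ 0.386 m

Mid-depth of clay below the ground surface: z = 1.3 + 7.4/2 = 5 m.
Total vertical stress at mid-clay: σ_v = 17.7×1.3 + 17×3.7 = 85.91 kPa.
Pore pressure: u = 9.81×(5 − 0) = 49.05 kPa.
Initial effective stress: σ'_0 = σ_v − u = 85.91 − 49.05 = 36.86 kPa.
Stress increase at mid-clay by the 2:1 spreading method:
Δσ = qBL/((B+z)(L+z)) = 205×5×10/((5+5)(10+5)) = 68.333 kPa
Final effective stress: σ'_f = 36.86 + 68.333 = 105.19 kPa.
σ'_f = 105.19 > σ'_p = 50.7 kPa, so the stress path crosses the preconsolidation pressure — recompression up to σ'_p, then virgin compression beyond:
S_c = H/(1+e₀)·[C_r·log₁₀(σ'_p/σ'_0) + C_c·log₁₀(σ'_f/σ'_p)]
    = 7.4/1.6 × [0.076×log₁₀(50.7/36.86) + 0.23×log₁₀(105.19/50.7)]
    = 4.625 × [0.010522 + 0.072902] = 0.3858 m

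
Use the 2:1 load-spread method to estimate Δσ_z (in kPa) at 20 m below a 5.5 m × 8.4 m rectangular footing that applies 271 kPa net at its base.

Δσ_z ≈ 17.3 kPa

By the 2:1 method the load spreads at 1 horizontal : 2 vertical, so at depth z the loaded area has grown by z in each plan dimension:
Δσ = qBL/((B+z)(L+z)) = 271×5.5×8.4/((5.5+20)(8.4+20)) = 17.288 kPa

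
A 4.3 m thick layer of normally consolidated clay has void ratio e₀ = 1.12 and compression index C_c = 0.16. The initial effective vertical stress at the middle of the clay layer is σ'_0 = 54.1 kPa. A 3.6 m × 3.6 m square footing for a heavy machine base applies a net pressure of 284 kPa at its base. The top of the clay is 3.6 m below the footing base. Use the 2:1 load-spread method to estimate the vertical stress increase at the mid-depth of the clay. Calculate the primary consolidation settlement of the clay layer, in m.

S_c ≈ 0.0811 m

Mid-depth of clay below the footing base: z = 3.6 + 4.3/2 = 5.75 m.
Stress increase at mid-clay by the 2:1 spreading method:
Δσ = qBL/((B+z)(L+z)) = 284×3.6×3.6/((3.6+5.75)(3.6+5.75)) = 42.102 kPa
Final effective stress: σ'_f = σ'_0 + Δσ = 54.1 + 42.102 = 96.202 kPa.
Normally consolidated clay, so the full stress increment lies on the virgin compression line:
S_c = C_c·H/(1+e₀)·log₁₀(σ'_f/σ'_0) = 0.16×4.3/(1+1.12)×log₁₀(96.202/54.1)
    = 0.32453 × 0.24999 = 0.08113 m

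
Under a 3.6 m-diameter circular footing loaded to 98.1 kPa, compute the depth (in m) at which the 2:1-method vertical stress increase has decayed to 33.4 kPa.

z ≈ 2.57 m

2:1 spreading — at depth z the loaded area has grown by z in each plan dimension:
qD²/(D+z)² = Δσ_z ⇒ z = D(√(q/Δσ_z) − 1) = 3.6×(√(98.1/33.4) − 1) = 2.57 m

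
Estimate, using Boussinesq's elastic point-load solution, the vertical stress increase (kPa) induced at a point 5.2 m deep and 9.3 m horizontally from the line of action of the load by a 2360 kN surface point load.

Boussinesq vertical stress below a point load on an elastic half-space:
Δσ_z = 3P/(2πz²) · [1 + (r/z)²]^(−5/2)
r/z = 9.3/5.2 = 1.7885; [1+(r/z)²]^(−5/2) = 0.027685.
Δσ_z = 3×2360/(2π×5.2²) × 0.027685 = 41.672 × 0.027685 = 1.154 kPa

Δσ_z ≈ 1.15 kPa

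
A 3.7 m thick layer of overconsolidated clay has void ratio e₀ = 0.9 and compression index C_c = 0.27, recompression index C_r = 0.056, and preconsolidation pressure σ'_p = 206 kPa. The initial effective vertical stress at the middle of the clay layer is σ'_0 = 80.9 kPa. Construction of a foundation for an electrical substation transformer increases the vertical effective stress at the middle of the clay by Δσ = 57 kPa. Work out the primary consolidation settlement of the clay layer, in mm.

Final effective stress: σ'_f = 80.9 + 57 = 137.9 kPa.
σ'_f = 137.9 ≤ σ'_p = 206 kPa, so the clay remains overconsolidated and only the recompression index applies:
S_c = C_r·H/(1+e₀)·log₁₀(σ'_f/σ'_0) = 0.056×3.7/1.9×log₁₀(137.9/80.9)
    = 0.10905 × 0.23162 = 0.02526 m

S_c ≈ 25.3 mm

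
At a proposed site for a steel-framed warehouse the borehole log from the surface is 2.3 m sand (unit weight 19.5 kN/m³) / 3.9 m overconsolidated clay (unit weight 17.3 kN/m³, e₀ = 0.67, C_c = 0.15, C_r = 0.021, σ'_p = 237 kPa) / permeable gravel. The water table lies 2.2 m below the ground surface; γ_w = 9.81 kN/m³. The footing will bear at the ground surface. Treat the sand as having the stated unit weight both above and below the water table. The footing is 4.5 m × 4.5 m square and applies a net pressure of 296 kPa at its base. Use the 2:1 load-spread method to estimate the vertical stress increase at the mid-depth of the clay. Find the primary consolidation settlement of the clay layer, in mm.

Mid-depth of clay below the ground surface: z = 2.3 + 3.9/2 = 4.25 m.
Total vertical stress at mid-clay: σ_v = 19.5×2.3 + 17.3×1.95 = 78.585 kPa.
Pore pressure: u = 9.81×(4.25 − 2.2) = 20.11 kPa.
Initial effective stress: σ'_0 = σ_v − u = 78.585 − 20.11 = 58.475 kPa.
Stress increase at mid-clay by the 2:1 spreading method:
Δσ = qBL/((B+z)(L+z)) = 296×4.5×4.5/((4.5+4.25)(4.5+4.25)) = 78.289 kPa
Final effective stress: σ'_f = 58.475 + 78.289 = 136.76 kPa.
σ'_f = 136.76 ≤ σ'_p = 237 kPa, so the clay remains overconsolidated and only the recompression index applies:
S_c = C_r·H/(1+e₀)·log₁₀(σ'_f/σ'_0) = 0.021×3.9/1.67×log₁₀(136.76/58.475)
    = 0.049041 × 0.36899 = 0.0181 m

S_c ≈ 18.1 mm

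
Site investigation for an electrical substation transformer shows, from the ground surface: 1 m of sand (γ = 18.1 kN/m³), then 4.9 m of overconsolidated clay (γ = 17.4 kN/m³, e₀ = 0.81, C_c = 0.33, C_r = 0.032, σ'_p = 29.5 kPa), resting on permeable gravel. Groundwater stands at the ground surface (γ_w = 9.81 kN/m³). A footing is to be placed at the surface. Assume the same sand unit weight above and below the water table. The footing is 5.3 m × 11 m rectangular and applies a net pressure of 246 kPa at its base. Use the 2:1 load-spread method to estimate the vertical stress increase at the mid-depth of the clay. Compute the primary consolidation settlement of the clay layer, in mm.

S_c ≈ 609 mm

Mid-depth of clay below the ground surface: z = 1 + 4.9/2 = 3.45 m.
Total vertical stress at mid-clay: σ_v = 18.1×1 + 17.4×2.45 = 60.73 kPa.
Pore pressure: u = 9.81×(3.45 − 0) = 33.845 kPa.
Initial effective stress: σ'_0 = σ_v − u = 60.73 − 33.845 = 26.885 kPa.
Stress increase at mid-clay by the 2:1 spreading method:
Δσ = qBL/((B+z)(L+z)) = 246×5.3×11/((5.3+3.45)(11+3.45)) = 113.43 kPa
Final effective stress: σ'_f = 26.885 + 113.43 = 140.31 kPa.
σ'_f = 140.31 > σ'_p = 29.5 kPa, so the stress path crosses the preconsolidation pressure — recompression up to σ'_p, then virgin compression beyond:
S_c = H/(1+e₀)·[C_r·log₁₀(σ'_p/σ'_0) + C_c·log₁₀(σ'_f/σ'_p)]
    = 4.9/1.81 × [0.032×log₁₀(29.5/26.885) + 0.33×log₁₀(140.31/29.5)]
    = 2.7072 × [0.00129 + 0.2235] = 0.6086 m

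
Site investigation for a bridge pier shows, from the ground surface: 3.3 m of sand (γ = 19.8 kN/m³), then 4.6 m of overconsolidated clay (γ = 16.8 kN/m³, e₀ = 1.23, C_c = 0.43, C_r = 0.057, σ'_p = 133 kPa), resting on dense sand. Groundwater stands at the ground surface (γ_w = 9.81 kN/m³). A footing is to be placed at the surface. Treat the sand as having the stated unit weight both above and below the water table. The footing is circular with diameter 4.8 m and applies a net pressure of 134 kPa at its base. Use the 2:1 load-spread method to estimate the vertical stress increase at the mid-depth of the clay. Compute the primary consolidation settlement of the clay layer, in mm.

S_c ≈ 23.4 mm

Mid-depth of clay below the ground surface: z = 3.3 + 4.6/2 = 5.6 m.
Total vertical stress at mid-clay: σ_v = 19.8×3.3 + 16.8×2.3 = 103.98 kPa.
Pore pressure: u = 9.81×(5.6 − 0) = 54.936 kPa.
Initial effective stress: σ'_0 = σ_v − u = 103.98 − 54.936 = 49.044 kPa.
Stress increase at mid-clay by the 2:1 spreading method:
Δσ ≈ qD²/(D+z)² = 134×4.8²/(4.8+5.6)² = 28.544 kPa
Final effective stress: σ'_f = 49.044 + 28.544 = 77.588 kPa.
σ'_f = 77.588 ≤ σ'_p = 133 kPa, so the clay remains overconsolidated and only the recompression index applies:
S_c = C_r·H/(1+e₀)·log₁₀(σ'_f/σ'_0) = 0.057×4.6/2.23×log₁₀(77.588/49.044)
    = 0.11758 × 0.19921 = 0.02342 m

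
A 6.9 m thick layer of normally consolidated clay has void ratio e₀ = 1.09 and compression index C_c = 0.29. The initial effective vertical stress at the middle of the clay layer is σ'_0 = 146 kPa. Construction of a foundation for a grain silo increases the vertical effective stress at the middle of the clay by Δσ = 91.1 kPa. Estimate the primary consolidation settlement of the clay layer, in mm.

S_c ≈ 202 mm

Final effective stress: σ'_f = σ'_0 + Δσ = 146 + 91.1 = 237.1 kPa.
Normally consolidated clay, so the full stress increment lies on the virgin compression line:
S_c = C_c·H/(1+e₀)·log₁₀(σ'_f/σ'_0) = 0.29×6.9/(1+1.09)×log₁₀(237.1/146)
    = 0.95742 × 0.21058 = 0.2016 m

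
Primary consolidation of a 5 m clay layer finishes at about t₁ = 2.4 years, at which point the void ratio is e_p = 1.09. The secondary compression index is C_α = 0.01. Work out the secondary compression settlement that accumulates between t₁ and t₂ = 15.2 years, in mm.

S_s ≈ 19.2 mm

Secondary compression: S_s = C_α·H/(1+e_p)·log₁₀(t₂/t₁)
S_s = 0.01×5/(1+1.09)×log₁₀(15.2/2.4)
    = 0.02392 × 0.8016 = 0.01918 m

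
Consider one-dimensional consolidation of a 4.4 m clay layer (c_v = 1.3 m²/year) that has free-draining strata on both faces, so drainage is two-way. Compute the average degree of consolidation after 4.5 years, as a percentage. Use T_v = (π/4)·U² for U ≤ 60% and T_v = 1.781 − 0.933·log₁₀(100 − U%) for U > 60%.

Drainage path length: H_d = H/2 = 2.2 m (double drainage).
T_v = c_v·t/H_d² = 1.3×4.5/2.2² = 1.2087.
T_v = 1.2087 corresponds to the U > 60% branch:
U = 1 − 10^((1.781 − T_v)/0.933)/100 = 0.9589

U ≈ 95.9 %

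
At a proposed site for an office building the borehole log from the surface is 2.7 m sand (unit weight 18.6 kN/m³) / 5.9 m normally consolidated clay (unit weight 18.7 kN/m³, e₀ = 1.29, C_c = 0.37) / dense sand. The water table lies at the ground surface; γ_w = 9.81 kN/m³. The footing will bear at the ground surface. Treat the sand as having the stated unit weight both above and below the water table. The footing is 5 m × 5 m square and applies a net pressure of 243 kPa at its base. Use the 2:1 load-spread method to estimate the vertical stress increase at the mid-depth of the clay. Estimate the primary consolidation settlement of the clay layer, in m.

Mid-depth of clay below the ground surface: z = 2.7 + 5.9/2 = 5.65 m.
Total vertical stress at mid-clay: σ_v = 18.6×2.7 + 18.7×2.95 = 105.39 kPa.
Pore pressure: u = 9.81×(5.65 − 0) = 55.427 kPa.
Initial effective stress: σ'_0 = σ_v − u = 105.39 − 55.427 = 49.963 kPa.
Stress increase at mid-clay by the 2:1 spreading method:
Δσ = qBL/((B+z)(L+z)) = 243×5×5/((5+5.65)(5+5.65)) = 53.561 kPa
Final effective stress: σ'_f = σ'_0 + Δσ = 49.963 + 53.561 = 103.52 kPa.
Normally consolidated clay, so the full stress increment lies on the virgin compression line:
S_c = C_c·H/(1+e₀)·log₁₀(σ'_f/σ'_0) = 0.37×5.9/(1+1.29)×log₁₀(103.52/49.963)
    = 0.95328 × 0.31638 = 0.3016 m

S_c ≈ 0.302 m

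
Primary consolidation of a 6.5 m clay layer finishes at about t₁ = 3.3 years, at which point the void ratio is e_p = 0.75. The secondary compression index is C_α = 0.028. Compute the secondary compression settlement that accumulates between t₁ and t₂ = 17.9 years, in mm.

S_s ≈ 76.4 mm

Secondary compression: S_s = C_α·H/(1+e_p)·log₁₀(t₂/t₁)
S_s = 0.028×6.5/(1+0.75)×log₁₀(17.9/3.3)
    = 0.104 × 0.7343 = 0.07637 m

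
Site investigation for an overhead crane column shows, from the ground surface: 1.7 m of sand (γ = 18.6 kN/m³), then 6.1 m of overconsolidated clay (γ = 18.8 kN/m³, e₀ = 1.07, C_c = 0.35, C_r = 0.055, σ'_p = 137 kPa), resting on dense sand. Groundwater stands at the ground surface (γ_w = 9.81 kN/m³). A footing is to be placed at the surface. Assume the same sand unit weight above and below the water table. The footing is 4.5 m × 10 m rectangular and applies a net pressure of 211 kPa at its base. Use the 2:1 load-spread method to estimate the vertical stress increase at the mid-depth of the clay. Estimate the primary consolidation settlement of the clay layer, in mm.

S_c ≈ 68.4 mm

Mid-depth of clay below the ground surface: z = 1.7 + 6.1/2 = 4.75 m.
Total vertical stress at mid-clay: σ_v = 18.6×1.7 + 18.8×3.05 = 88.96 kPa.
Pore pressure: u = 9.81×(4.75 − 0) = 46.598 kPa.
Initial effective stress: σ'_0 = σ_v − u = 88.96 − 46.598 = 42.362 kPa.
Stress increase at mid-clay by the 2:1 spreading method:
Δσ = qBL/((B+z)(L+z)) = 211×4.5×10/((4.5+4.75)(10+4.75)) = 69.592 kPa
Final effective stress: σ'_f = 42.362 + 69.592 = 111.95 kPa.
σ'_f = 111.95 ≤ σ'_p = 137 kPa, so the clay remains overconsolidated and only the recompression index applies:
S_c = C_r·H/(1+e₀)·log₁₀(σ'_f/σ'_0) = 0.055×6.1/2.07×log₁₀(111.95/42.362)
    = 0.16208 × 0.42205 = 0.06841 m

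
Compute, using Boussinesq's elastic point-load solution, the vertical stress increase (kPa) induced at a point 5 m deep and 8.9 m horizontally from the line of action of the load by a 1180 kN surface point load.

Δσ_z ≈ 0.635 kPa

Boussinesq vertical stress below a point load on an elastic half-space:
Δσ_z = 3P/(2πz²) · [1 + (r/z)²]^(−5/2)
r/z = 8.9/5 = 1.78; [1+(r/z)²]^(−5/2) = 0.028189.
Δσ_z = 3×1180/(2π×5²) × 0.028189 = 22.536 × 0.028189 = 0.6353 kPa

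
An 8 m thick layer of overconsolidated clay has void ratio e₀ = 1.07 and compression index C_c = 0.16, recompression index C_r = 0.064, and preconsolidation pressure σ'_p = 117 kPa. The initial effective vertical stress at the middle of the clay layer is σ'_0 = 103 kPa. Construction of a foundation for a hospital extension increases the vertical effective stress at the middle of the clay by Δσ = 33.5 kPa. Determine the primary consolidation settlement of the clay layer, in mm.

Final effective stress: σ'_f = 103 + 33.5 = 136.5 kPa.
σ'_f = 136.5 > σ'_p = 117 kPa, so the stress path crosses the preconsolidation pressure — recompression up to σ'_p, then virgin compression beyond:
S_c = H/(1+e₀)·[C_r·log₁₀(σ'_p/σ'_0) + C_c·log₁₀(σ'_f/σ'_p)]
    = 8/2.07 × [0.064×log₁₀(117/103) + 0.16×log₁₀(136.5/117)]
    = 3.8647 × [0.0035423 + 0.010711] = 0.05508 m

S_c ≈ 55.1 mm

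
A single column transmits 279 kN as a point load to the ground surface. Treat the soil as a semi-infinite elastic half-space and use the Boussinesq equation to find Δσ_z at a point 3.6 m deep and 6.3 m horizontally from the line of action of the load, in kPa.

Δσ_z ≈ 0.309 kPa

Boussinesq vertical stress below a point load on an elastic half-space:
Δσ_z = 3P/(2πz²) · [1 + (r/z)²]^(−5/2)
r/z = 6.3/3.6 = 1.75; [1+(r/z)²]^(−5/2) = 0.030062.
Δσ_z = 3×279/(2π×3.6²) × 0.030062 = 10.279 × 0.030062 = 0.309 kPa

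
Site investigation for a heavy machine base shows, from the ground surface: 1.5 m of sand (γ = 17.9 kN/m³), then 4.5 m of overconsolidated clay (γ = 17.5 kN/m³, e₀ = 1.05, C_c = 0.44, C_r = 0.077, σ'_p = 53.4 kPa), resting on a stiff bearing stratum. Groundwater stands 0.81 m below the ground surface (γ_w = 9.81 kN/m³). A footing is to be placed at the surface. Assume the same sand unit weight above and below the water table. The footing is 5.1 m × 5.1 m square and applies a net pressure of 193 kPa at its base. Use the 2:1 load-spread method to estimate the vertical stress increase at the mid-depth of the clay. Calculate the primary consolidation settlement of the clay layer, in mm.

S_c ≈ 295 mm

Mid-depth of clay below the ground surface: z = 1.5 + 4.5/2 = 3.75 m.
Total vertical stress at mid-clay: σ_v = 17.9×1.5 + 17.5×2.25 = 66.225 kPa.
Pore pressure: u = 9.81×(3.75 − 0.81) = 28.841 kPa.
Initial effective stress: σ'_0 = σ_v − u = 66.225 − 28.841 = 37.384 kPa.
Stress increase at mid-clay by the 2:1 spreading method:
Δσ = qBL/((B+z)(L+z)) = 193×5.1×5.1/((5.1+3.75)(5.1+3.75)) = 64.093 kPa
Final effective stress: σ'_f = 37.384 + 64.093 = 101.48 kPa.
σ'_f = 101.48 > σ'_p = 53.4 kPa, so the stress path crosses the preconsolidation pressure — recompression up to σ'_p, then virgin compression beyond:
S_c = H/(1+e₀)·[C_r·log₁₀(σ'_p/σ'_0) + C_c·log₁₀(σ'_f/σ'_p)]
    = 4.5/2.05 × [0.077×log₁₀(53.4/37.384) + 0.44×log₁₀(101.48/53.4)]
    = 2.1951 × [0.011924 + 0.12269] = 0.2955 m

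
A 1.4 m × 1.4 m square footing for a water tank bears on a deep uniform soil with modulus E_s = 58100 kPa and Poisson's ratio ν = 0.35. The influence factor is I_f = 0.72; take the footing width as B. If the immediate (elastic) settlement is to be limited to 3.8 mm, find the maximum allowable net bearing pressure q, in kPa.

q ≈ 250 kPa

S_e = q·B·(1−ν²)/E_s · I_f  ⇒  q = S_e·E_s / (B·(1−ν²)·I_f).
q = 0.0038 × 58100 / (1.4 × 0.8775 × 0.72) = 249.6 kPa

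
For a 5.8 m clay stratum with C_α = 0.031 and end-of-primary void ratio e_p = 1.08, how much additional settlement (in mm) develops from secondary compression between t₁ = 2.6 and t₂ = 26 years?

S_s ≈ 86.4 mm

Secondary compression: S_s = C_α·H/(1+e_p)·log₁₀(t₂/t₁)
S_s = 0.031×5.8/(1+1.08)×log₁₀(26/2.6)
    = 0.08644 × 1 = 0.08644 m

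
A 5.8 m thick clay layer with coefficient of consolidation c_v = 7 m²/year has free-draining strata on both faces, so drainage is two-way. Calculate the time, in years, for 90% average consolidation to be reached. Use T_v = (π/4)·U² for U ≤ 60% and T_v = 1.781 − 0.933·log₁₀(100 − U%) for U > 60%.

t ≈ 1.02 years

Drainage path length: H_d = H/2 = 2.9 m (double drainage).
U > 60%: T_v = 1.781 − 0.933·log₁₀(100 − 90) = 0.848.
t = T_v·H_d²/c_v = 0.848×2.9²/7 = 1.019 years.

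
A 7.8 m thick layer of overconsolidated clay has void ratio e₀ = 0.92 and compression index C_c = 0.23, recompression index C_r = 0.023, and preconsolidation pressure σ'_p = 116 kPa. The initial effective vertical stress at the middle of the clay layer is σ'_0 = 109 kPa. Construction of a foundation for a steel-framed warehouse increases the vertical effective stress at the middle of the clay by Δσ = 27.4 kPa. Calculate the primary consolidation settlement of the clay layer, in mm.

Final effective stress: σ'_f = 109 + 27.4 = 136.4 kPa.
σ'_f = 136.4 > σ'_p = 116 kPa, so the stress path crosses the preconsolidation pressure — recompression up to σ'_p, then virgin compression beyond:
S_c = H/(1+e₀)·[C_r·log₁₀(σ'_p/σ'_0) + C_c·log₁₀(σ'_f/σ'_p)]
    = 7.8/1.92 × [0.023×log₁₀(116/109) + 0.23×log₁₀(136.4/116)]
    = 4.0625 × [0.00062172 + 0.016182] = 0.06827 m

S_c ≈ 68.3 mm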